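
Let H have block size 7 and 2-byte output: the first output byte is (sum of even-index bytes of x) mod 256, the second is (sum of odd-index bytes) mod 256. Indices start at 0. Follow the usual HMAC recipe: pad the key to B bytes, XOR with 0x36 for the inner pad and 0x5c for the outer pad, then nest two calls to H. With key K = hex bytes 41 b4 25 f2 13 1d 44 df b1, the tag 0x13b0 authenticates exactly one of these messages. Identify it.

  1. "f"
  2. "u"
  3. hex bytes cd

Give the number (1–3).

3

Key hex bytes 41 b4 25 f2 13 1d 44 df b1 is 9 bytes > B = 7, so hash it first: H(key) = 6e a2, then zero-pad to 7 bytes: K' = 6e a2 00 00 00 00 00.
K' ⊕ ipad = 58 94 36 36 36 36 36; K' ⊕ opad = 32 fe 5c 5c 5c 5c 5c.
m1: inner = H(58 94 36 36 36 36 36 66) = fa 66; tag = H(32 fe 5c 5c 5c 5c 5c fa 66) = acb0
m2: inner = H(58 94 36 36 36 36 36 75) = fa 75; tag = H(32 fe 5c 5c 5c 5c 5c fa 75) = bbb0
m3: inner = H(58 94 36 36 36 36 36 cd) = fa cd; tag = H(32 fe 5c 5c 5c 5c 5c fa cd) = 13b0 ← matches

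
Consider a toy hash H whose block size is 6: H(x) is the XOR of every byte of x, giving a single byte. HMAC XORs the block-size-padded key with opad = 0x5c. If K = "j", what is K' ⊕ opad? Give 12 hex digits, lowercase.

365c5c5c5c5c

Key "j" = 6a is 1 byte ≤ B = 6; zero-pad to 6 bytes: K' = 6a 00 00 00 00 00.
XOR each byte with 0x5c: 6a⊕5c=36, 00⊕5c=5c, 00⊕5c=5c, 00⊕5c=5c, 00⊕5c=5c, 00⊕5c=5c.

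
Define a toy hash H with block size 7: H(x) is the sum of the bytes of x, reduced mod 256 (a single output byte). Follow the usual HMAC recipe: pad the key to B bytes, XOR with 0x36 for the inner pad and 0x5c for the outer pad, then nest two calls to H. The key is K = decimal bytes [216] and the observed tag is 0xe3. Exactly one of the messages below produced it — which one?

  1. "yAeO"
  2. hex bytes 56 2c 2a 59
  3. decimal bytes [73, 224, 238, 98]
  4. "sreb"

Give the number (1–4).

Key decimal bytes [216] = d8 is 1 byte ≤ B = 7; zero-pad to 7 bytes: K' = d8 00 00 00 00 00 00.
K' ⊕ ipad = ee 36 36 36 36 36 36; K' ⊕ opad = 84 5c 5c 5c 5c 5c 5c.
m1: inner = H(ee 36 36 36 36 36 36 79 41 65 4f) = a0; tag = H(84 5c 5c 5c 5c 5c 5c a0) = 4c
m2: inner = H(ee 36 36 36 36 36 36 56 2c 2a 59) = 37; tag = H(84 5c 5c 5c 5c 5c 5c 37) = e3 ← matches
m3: inner = H(ee 36 36 36 36 36 36 49 e0 ee 62) = ab; tag = H(84 5c 5c 5c 5c 5c 5c ab) = 57
m4: inner = H(ee 36 36 36 36 36 36 73 72 65 62) = de; tag = H(84 5c 5c 5c 5c 5c 5c de) = 8a

2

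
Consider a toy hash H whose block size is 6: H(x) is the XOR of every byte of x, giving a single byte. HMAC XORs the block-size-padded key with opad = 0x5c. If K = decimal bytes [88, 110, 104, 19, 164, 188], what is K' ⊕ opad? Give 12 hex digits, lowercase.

0432344ff8e0

Key decimal bytes [88, 110, 104, 19, 164, 188] = 58 6e 68 13 a4 bc is exactly B = 6 bytes: K' = 58 6e 68 13 a4 bc.
XOR each byte with 0x5c: 58⊕5c=04, 6e⊕5c=32, 68⊕5c=34, 13⊕5c=4f, a4⊕5c=f8, bc⊕5c=e0.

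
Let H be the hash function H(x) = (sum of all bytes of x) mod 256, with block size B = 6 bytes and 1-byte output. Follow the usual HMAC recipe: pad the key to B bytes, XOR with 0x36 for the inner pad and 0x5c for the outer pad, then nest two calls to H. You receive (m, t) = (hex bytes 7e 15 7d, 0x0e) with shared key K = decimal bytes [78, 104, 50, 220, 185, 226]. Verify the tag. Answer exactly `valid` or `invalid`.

Key decimal bytes [78, 104, 50, 220, 185, 226] = 4e 68 32 dc b9 e2 is exactly B = 6 bytes: K' = 4e 68 32 dc b9 e2.
K' ⊕ ipad = 78 5e 04 ea 8f d4; K' ⊕ opad = 12 34 6e 80 e5 be.
Inner hash: sum = 120+94+4+234+143+212+126+21+125 = 1079; mod 256 = 55 → 37.
Outer hash (recomputed tag): sum = 18+52+110+128+229+190+55 = 782; mod 256 = 14 → 0e.
Recomputed tag = 0e; claimed = 0e → match.

valid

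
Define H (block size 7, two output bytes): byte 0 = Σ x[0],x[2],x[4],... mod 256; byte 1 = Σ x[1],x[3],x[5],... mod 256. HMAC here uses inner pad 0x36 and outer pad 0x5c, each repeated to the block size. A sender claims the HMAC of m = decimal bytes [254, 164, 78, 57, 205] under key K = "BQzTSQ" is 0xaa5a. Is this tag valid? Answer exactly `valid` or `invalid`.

invalid

Key "BQzTSQ" = 42 51 7a 54 53 51 is 6 bytes ≤ B = 7; zero-pad to 7 bytes: K' = 42 51 7a 54 53 51 00.
K' ⊕ ipad = 74 67 4c 62 65 67 36; K' ⊕ opad = 1e 0d 26 08 0f 0d 5c.
Inner hash: even-index sum = 568 mod 256 = 56; odd-index sum = 841 mod 256 = 73 → 38 49.
Outer hash (recomputed tag): even-index sum = 248 mod 256 = 248; odd-index sum = 90 mod 256 = 90 → f8 5a.
Recomputed tag = f85a; claimed = aa5a → mismatch.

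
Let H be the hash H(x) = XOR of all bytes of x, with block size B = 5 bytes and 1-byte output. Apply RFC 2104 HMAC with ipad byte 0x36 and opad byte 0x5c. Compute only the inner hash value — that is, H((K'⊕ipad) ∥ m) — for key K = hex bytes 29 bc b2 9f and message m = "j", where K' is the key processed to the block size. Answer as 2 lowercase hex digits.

e4

Key hex bytes 29 bc b2 9f is 4 bytes ≤ B = 5; zero-pad to 5 bytes: K' = 29 bc b2 9f 00.
K' ⊕ ipad = 1f 8a 84 a9 36.
Inner input = 1f 8a 84 a9 36 ∥ 6a.
Inner hash: XOR 1f⊕8a⊕84⊕a9⊕36⊕6a = e4.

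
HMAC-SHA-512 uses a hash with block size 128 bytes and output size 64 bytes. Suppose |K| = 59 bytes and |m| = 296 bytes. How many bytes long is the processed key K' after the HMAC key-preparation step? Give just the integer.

Key is 59 ≤ 128 bytes, zero-padded: |K'| = 128.

128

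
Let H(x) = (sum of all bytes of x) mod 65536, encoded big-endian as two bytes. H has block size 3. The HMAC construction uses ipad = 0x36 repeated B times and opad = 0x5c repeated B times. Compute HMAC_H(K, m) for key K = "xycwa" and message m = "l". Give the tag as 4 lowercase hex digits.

021a

Key "xycwa" = 78 79 63 77 61 is 5 bytes > B = 3, so hash it first: H(key) = 02 2c, then zero-pad to 3 bytes: K' = 02 2c 00.
K' ⊕ ipad = 34 1a 36.  K' ⊕ opad = 5e 70 5c.
Inner input = (K'⊕ipad) ∥ m = 34 1a 36 ∥ 6c.
Inner hash: sum = 52+26+54+108 = 240 → 00 f0.
Outer input = (K'⊕opad) ∥ inner = 5e 70 5c ∥ 00 f0.
Outer hash (tag): sum = 94+112+92+0+240 = 538 → 02 1a.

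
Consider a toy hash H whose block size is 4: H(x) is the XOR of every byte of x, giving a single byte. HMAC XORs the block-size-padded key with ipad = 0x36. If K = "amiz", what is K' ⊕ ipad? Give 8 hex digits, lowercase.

Key "amiz" = 61 6d 69 7a is exactly B = 4 bytes: K' = 61 6d 69 7a.
XOR each byte with 0x36: 61⊕36=57, 6d⊕36=5b, 69⊕36=5f, 7a⊕36=4c.

575b5f4c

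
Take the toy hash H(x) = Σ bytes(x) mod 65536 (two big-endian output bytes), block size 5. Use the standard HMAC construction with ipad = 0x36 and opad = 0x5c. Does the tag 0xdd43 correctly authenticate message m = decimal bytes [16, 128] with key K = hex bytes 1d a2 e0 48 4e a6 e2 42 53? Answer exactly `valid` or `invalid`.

invalid

Key hex bytes 1d a2 e0 48 4e a6 e2 42 53 is 9 bytes > B = 5, so hash it first: H(key) = 04 52, then zero-pad to 5 bytes: K' = 04 52 00 00 00.
K' ⊕ ipad = 32 64 36 36 36; K' ⊕ opad = 58 0e 5c 5c 5c.
Inner hash: sum = 50+100+54+54+54+16+128 = 456 → 01 c8.
Outer hash (recomputed tag): sum = 88+14+92+92+92+1+200 = 579 → 02 43.
Recomputed tag = 0243; claimed = dd43 → mismatch.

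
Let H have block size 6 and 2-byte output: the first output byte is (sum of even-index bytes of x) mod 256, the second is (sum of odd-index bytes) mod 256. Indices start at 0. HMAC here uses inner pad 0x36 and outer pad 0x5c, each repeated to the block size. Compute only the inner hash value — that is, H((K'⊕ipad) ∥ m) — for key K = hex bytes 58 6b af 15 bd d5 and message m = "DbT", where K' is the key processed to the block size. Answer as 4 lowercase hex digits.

2ac5

Key hex bytes 58 6b af 15 bd d5 is exactly B = 6 bytes: K' = 58 6b af 15 bd d5.
K' ⊕ ipad = 6e 5d 99 23 8b e3.
Inner input = 6e 5d 99 23 8b e3 ∥ 44 62 54.
Inner hash: even-index sum = 554 mod 256 = 42; odd-index sum = 453 mod 256 = 197 → 2a c5.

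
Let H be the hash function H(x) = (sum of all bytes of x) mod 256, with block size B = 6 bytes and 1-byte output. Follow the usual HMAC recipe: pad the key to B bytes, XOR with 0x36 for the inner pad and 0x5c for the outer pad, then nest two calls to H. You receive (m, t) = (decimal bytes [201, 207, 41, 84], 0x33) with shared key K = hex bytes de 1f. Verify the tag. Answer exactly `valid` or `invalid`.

Key hex bytes de 1f is 2 bytes ≤ B = 6; zero-pad to 6 bytes: K' = de 1f 00 00 00 00.
K' ⊕ ipad = e8 29 36 36 36 36; K' ⊕ opad = 82 43 5c 5c 5c 5c.
Inner hash: sum = 232+41+54+54+54+54+201+207+41+84 = 1022; mod 256 = 254 → fe.
Outer hash (recomputed tag): sum = 130+67+92+92+92+92+254 = 819; mod 256 = 51 → 33.
Recomputed tag = 33; claimed = 33 → match.

valid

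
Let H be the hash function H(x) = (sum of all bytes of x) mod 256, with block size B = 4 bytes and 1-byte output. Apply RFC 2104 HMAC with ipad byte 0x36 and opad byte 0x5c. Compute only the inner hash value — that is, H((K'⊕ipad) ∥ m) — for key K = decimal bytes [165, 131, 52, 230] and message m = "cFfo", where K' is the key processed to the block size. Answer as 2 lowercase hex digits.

98

Key decimal bytes [165, 131, 52, 230] = a5 83 34 e6 is exactly B = 4 bytes: K' = a5 83 34 e6.
K' ⊕ ipad = 93 b5 02 d0.
Inner input = 93 b5 02 d0 ∥ 63 46 66 6f.
Inner hash: sum = 147+181+2+208+99+70+102+111 = 920; mod 256 = 152 → 98.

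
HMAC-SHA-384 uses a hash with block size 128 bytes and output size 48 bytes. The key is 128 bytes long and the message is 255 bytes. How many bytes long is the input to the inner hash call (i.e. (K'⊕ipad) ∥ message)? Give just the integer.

383

Key is 128 ≤ 128 bytes, zero-padded: |K'| = 128.
Inner input = (K'⊕ipad) ∥ m → 128 + 255 = 383 bytes.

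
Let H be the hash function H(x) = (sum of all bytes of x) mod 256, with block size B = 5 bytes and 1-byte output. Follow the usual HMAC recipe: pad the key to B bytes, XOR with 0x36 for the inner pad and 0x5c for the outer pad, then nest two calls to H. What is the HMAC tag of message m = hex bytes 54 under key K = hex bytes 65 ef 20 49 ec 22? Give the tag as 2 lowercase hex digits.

Key hex bytes 65 ef 20 49 ec 22 is 6 bytes > B = 5, so hash it first: H(key) = cb, then zero-pad to 5 bytes: K' = cb 00 00 00 00.
K' ⊕ ipad = fd 36 36 36 36.  K' ⊕ opad = 97 5c 5c 5c 5c.
Inner input = (K'⊕ipad) ∥ m = fd 36 36 36 36 ∥ 54.
Inner hash: sum = 253+54+54+54+54+84 = 553; mod 256 = 41 → 29.
Outer input = (K'⊕opad) ∥ inner = 97 5c 5c 5c 5c ∥ 29.
Outer hash (tag): sum = 151+92+92+92+92+41 = 560; mod 256 = 48 → 30.

30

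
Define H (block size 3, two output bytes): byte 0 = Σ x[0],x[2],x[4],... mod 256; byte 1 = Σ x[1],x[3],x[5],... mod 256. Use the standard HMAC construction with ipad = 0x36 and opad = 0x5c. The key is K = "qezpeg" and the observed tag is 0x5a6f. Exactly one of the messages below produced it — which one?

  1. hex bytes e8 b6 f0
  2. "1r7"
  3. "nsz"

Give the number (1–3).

Key "qezpeg" = 71 65 7a 70 65 67 is 6 bytes > B = 3, so hash it first: H(key) = 50 3c, then zero-pad to 3 bytes: K' = 50 3c 00.
K' ⊕ ipad = 66 0a 36; K' ⊕ opad = 0c 60 5c.
m1: inner = H(66 0a 36 e8 b6 f0) = 52 e2; tag = H(0c 60 5c 52 e2) = 4ab2
m2: inner = H(66 0a 36 31 72 37) = 0e 72; tag = H(0c 60 5c 0e 72) = da6e
m3: inner = H(66 0a 36 6e 73 7a) = 0f f2; tag = H(0c 60 5c 0f f2) = 5a6f ← matches

3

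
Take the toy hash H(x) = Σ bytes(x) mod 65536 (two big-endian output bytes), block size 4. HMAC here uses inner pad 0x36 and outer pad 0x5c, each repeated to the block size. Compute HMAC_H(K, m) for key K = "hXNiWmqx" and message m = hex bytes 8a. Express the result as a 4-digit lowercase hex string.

Key "hXNiWmqx" = 68 58 4e 69 57 6d 71 78 is 8 bytes > B = 4, so hash it first: H(key) = 03 24, then zero-pad to 4 bytes: K' = 03 24 00 00.
K' ⊕ ipad = 35 12 36 36.  K' ⊕ opad = 5f 78 5c 5c.
Inner input = (K'⊕ipad) ∥ m = 35 12 36 36 ∥ 8a.
Inner hash: sum = 53+18+54+54+138 = 317 → 01 3d.
Outer input = (K'⊕opad) ∥ inner = 5f 78 5c 5c ∥ 01 3d.
Outer hash (tag): sum = 95+120+92+92+1+61 = 461 → 01 cd.

01cd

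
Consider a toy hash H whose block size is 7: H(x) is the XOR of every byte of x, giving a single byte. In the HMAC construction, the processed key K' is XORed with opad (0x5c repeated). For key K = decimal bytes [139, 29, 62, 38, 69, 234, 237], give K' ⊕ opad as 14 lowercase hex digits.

Key decimal bytes [139, 29, 62, 38, 69, 234, 237] = 8b 1d 3e 26 45 ea ed is exactly B = 7 bytes: K' = 8b 1d 3e 26 45 ea ed.
XOR each byte with 0x5c: 8b⊕5c=d7, 1d⊕5c=41, 3e⊕5c=62, 26⊕5c=7a, 45⊕5c=19, ea⊕5c=b6, ed⊕5c=b1.

d741627a19b6b1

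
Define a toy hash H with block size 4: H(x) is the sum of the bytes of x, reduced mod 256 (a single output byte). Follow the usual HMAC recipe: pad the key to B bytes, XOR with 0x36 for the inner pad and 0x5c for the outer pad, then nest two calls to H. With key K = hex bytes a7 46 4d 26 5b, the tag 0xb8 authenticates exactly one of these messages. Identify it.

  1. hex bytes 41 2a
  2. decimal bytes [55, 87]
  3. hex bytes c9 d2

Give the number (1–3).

2

Key hex bytes a7 46 4d 26 5b is 5 bytes > B = 4, so hash it first: H(key) = bb, then zero-pad to 4 bytes: K' = bb 00 00 00.
K' ⊕ ipad = 8d 36 36 36; K' ⊕ opad = e7 5c 5c 5c.
m1: inner = H(8d 36 36 36 41 2a) = 9a; tag = H(e7 5c 5c 5c 9a) = 95
m2: inner = H(8d 36 36 36 37 57) = bd; tag = H(e7 5c 5c 5c bd) = b8 ← matches
m3: inner = H(8d 36 36 36 c9 d2) = ca; tag = H(e7 5c 5c 5c ca) = c5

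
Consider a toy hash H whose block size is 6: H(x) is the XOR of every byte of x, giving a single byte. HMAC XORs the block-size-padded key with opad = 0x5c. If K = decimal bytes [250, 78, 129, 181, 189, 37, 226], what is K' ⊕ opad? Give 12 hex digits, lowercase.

a65c5c5c5c5c

Key decimal bytes [250, 78, 129, 181, 189, 37, 226] = fa 4e 81 b5 bd 25 e2 is 7 bytes > B = 6, so hash it first: H(key) = fa, then zero-pad to 6 bytes: K' = fa 00 00 00 00 00.
XOR each byte with 0x5c: fa⊕5c=a6, 00⊕5c=5c, 00⊕5c=5c, 00⊕5c=5c, 00⊕5c=5c, 00⊕5c=5c.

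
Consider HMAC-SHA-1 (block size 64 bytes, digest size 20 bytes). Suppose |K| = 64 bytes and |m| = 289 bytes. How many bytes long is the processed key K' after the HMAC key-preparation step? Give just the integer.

Key is 64 ≤ 64 bytes, zero-padded: |K'| = 64.

64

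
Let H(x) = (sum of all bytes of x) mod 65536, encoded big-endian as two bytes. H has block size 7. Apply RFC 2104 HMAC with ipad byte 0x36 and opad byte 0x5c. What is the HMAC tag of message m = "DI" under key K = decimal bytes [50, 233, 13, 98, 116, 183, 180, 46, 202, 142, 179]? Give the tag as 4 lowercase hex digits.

Key decimal bytes [50, 233, 13, 98, 116, 183, 180, 46, 202, 142, 179] = 32 e9 0d 62 74 b7 b4 2e ca 8e b3 is 11 bytes > B = 7, so hash it first: H(key) = 05 a2, then zero-pad to 7 bytes: K' = 05 a2 00 00 00 00 00.
K' ⊕ ipad = 33 94 36 36 36 36 36.  K' ⊕ opad = 59 fe 5c 5c 5c 5c 5c.
Inner input = (K'⊕ipad) ∥ m = 33 94 36 36 36 36 36 ∥ 44 49.
Inner hash: sum = 51+148+54+54+54+54+54+68+73 = 610 → 02 62.
Outer input = (K'⊕opad) ∥ inner = 59 fe 5c 5c 5c 5c 5c ∥ 02 62.
Outer hash (tag): sum = 89+254+92+92+92+92+92+2+98 = 903 → 03 87.

0387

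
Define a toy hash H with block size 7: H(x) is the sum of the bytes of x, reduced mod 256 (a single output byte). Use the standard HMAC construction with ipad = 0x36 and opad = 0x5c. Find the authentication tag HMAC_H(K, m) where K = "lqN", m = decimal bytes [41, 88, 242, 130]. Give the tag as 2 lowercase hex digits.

Key "lqN" = 6c 71 4e is 3 bytes ≤ B = 7; zero-pad to 7 bytes: K' = 6c 71 4e 00 00 00 00.
K' ⊕ ipad = 5a 47 78 36 36 36 36.  K' ⊕ opad = 30 2d 12 5c 5c 5c 5c.
Inner input = (K'⊕ipad) ∥ m = 5a 47 78 36 36 36 36 ∥ 29 58 f2 82.
Inner hash: sum = 90+71+120+54+54+54+54+41+88+242+130 = 998; mod 256 = 230 → e6.
Outer input = (K'⊕opad) ∥ inner = 30 2d 12 5c 5c 5c 5c ∥ e6.
Outer hash (tag): sum = 48+45+18+92+92+92+92+230 = 709; mod 256 = 197 → c5.

c5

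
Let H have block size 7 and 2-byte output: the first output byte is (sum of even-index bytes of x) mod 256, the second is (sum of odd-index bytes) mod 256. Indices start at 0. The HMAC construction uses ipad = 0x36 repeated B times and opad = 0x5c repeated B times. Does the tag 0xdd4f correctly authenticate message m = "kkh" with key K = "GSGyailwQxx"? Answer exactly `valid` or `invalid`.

valid

Key "GSGyailwQxx" = 47 53 47 79 61 69 6c 77 51 78 78 is 11 bytes > B = 7, so hash it first: H(key) = 24 24, then zero-pad to 7 bytes: K' = 24 24 00 00 00 00 00.
K' ⊕ ipad = 12 12 36 36 36 36 36; K' ⊕ opad = 78 78 5c 5c 5c 5c 5c.
Inner hash: even-index sum = 287 mod 256 = 31; odd-index sum = 337 mod 256 = 81 → 1f 51.
Outer hash (recomputed tag): even-index sum = 477 mod 256 = 221; odd-index sum = 335 mod 256 = 79 → dd 4f.
Recomputed tag = dd4f; claimed = dd4f → match.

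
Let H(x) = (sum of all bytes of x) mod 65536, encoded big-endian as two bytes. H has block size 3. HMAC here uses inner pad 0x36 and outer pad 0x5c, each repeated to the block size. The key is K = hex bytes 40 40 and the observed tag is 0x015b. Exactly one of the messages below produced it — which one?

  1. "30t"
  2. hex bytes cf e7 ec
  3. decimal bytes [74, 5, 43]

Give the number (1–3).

Key hex bytes 40 40 is 2 bytes ≤ B = 3; zero-pad to 3 bytes: K' = 40 40 00.
K' ⊕ ipad = 76 76 36; K' ⊕ opad = 1c 1c 5c.
m1: inner = H(76 76 36 33 30 74) = 01 f9; tag = H(1c 1c 5c 01 f9) = 018e
m2: inner = H(76 76 36 cf e7 ec) = 03 c4; tag = H(1c 1c 5c 03 c4) = 015b ← matches
m3: inner = H(76 76 36 4a 05 2b) = 01 9c; tag = H(1c 1c 5c 01 9c) = 0131

2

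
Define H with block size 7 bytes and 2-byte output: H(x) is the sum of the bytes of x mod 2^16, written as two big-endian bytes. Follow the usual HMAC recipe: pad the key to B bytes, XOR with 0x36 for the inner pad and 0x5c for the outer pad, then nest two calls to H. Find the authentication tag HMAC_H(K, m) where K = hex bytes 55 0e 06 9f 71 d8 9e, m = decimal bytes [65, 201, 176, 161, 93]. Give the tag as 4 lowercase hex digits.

Key hex bytes 55 0e 06 9f 71 d8 9e is exactly B = 7 bytes: K' = 55 0e 06 9f 71 d8 9e.
K' ⊕ ipad = 63 38 30 a9 47 ee a8.  K' ⊕ opad = 09 52 5a c3 2d 84 c2.
Inner input = (K'⊕ipad) ∥ m = 63 38 30 a9 47 ee a8 ∥ 41 c9 b0 a1 5d.
Inner hash: sum = 99+56+48+169+71+238+168+65+201+176+161+93 = 1545 → 06 09.
Outer input = (K'⊕opad) ∥ inner = 09 52 5a c3 2d 84 c2 ∥ 06 09.
Outer hash (tag): sum = 9+82+90+195+45+132+194+6+9 = 762 → 02 fa.

02fa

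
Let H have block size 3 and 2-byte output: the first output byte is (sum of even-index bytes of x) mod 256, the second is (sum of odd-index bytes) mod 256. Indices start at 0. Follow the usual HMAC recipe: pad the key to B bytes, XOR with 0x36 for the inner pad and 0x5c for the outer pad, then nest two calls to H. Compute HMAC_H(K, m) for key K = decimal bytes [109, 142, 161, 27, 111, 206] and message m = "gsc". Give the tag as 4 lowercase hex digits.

881f

Key decimal bytes [109, 142, 161, 27, 111, 206] = 6d 8e a1 1b 6f ce is 6 bytes > B = 3, so hash it first: H(key) = 7d 77, then zero-pad to 3 bytes: K' = 7d 77 00.
K' ⊕ ipad = 4b 41 36.  K' ⊕ opad = 21 2b 5c.
Inner input = (K'⊕ipad) ∥ m = 4b 41 36 ∥ 67 73 63.
Inner hash: even-index sum = 244 mod 256 = 244; odd-index sum = 267 mod 256 = 11 → f4 0b.
Outer input = (K'⊕opad) ∥ inner = 21 2b 5c ∥ f4 0b.
Outer hash (tag): even-index sum = 136 mod 256 = 136; odd-index sum = 287 mod 256 = 31 → 88 1f.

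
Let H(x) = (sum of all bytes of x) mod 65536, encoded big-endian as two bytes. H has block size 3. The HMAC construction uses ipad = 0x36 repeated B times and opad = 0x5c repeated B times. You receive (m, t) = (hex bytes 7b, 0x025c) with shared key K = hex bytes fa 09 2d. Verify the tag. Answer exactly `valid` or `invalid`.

invalid

Key hex bytes fa 09 2d is exactly B = 3 bytes: K' = fa 09 2d.
K' ⊕ ipad = cc 3f 1b; K' ⊕ opad = a6 55 71.
Inner hash: sum = 204+63+27+123 = 417 → 01 a1.
Outer hash (recomputed tag): sum = 166+85+113+1+161 = 526 → 02 0e.
Recomputed tag = 020e; claimed = 025c → mismatch.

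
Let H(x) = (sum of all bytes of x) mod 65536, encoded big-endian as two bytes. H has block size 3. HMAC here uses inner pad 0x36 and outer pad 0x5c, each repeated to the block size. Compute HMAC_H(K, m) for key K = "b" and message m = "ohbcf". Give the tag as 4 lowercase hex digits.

01ba

Key "b" = 62 is 1 byte ≤ B = 3; zero-pad to 3 bytes: K' = 62 00 00.
K' ⊕ ipad = 54 36 36.  K' ⊕ opad = 3e 5c 5c.
Inner input = (K'⊕ipad) ∥ m = 54 36 36 ∥ 6f 68 62 63 66.
Inner hash: sum = 84+54+54+111+104+98+99+102 = 706 → 02 c2.
Outer input = (K'⊕opad) ∥ inner = 3e 5c 5c ∥ 02 c2.
Outer hash (tag): sum = 62+92+92+2+194 = 442 → 01 ba.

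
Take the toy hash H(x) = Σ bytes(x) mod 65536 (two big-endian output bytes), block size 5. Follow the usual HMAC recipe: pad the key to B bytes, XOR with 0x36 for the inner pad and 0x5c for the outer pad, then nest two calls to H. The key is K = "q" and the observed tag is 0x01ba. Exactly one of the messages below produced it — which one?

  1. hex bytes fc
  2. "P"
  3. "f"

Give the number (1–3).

1

Key "q" = 71 is 1 byte ≤ B = 5; zero-pad to 5 bytes: K' = 71 00 00 00 00.
K' ⊕ ipad = 47 36 36 36 36; K' ⊕ opad = 2d 5c 5c 5c 5c.
m1: inner = H(47 36 36 36 36 fc) = 02 1b; tag = H(2d 5c 5c 5c 5c 02 1b) = 01ba ← matches
m2: inner = H(47 36 36 36 36 50) = 01 6f; tag = H(2d 5c 5c 5c 5c 01 6f) = 020d
m3: inner = H(47 36 36 36 36 66) = 01 85; tag = H(2d 5c 5c 5c 5c 01 85) = 0223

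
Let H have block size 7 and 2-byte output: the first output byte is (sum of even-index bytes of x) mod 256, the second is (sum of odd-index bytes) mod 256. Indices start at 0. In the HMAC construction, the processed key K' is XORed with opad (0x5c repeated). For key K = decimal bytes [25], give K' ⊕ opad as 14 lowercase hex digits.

455c5c5c5c5c5c

Key decimal bytes [25] = 19 is 1 byte ≤ B = 7; zero-pad to 7 bytes: K' = 19 00 00 00 00 00 00.
XOR each byte with 0x5c: 19⊕5c=45, 00⊕5c=5c, 00⊕5c=5c, 00⊕5c=5c, 00⊕5c=5c, 00⊕5c=5c, 00⊕5c=5c.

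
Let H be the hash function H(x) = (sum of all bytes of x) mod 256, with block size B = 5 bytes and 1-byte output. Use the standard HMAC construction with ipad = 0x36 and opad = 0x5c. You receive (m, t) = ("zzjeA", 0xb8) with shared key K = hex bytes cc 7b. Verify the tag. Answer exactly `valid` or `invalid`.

Key hex bytes cc 7b is 2 bytes ≤ B = 5; zero-pad to 5 bytes: K' = cc 7b 00 00 00.
K' ⊕ ipad = fa 4d 36 36 36; K' ⊕ opad = 90 27 5c 5c 5c.
Inner hash: sum = 250+77+54+54+54+122+122+106+101+65 = 1005; mod 256 = 237 → ed.
Outer hash (recomputed tag): sum = 144+39+92+92+92+237 = 696; mod 256 = 184 → b8.
Recomputed tag = b8; claimed = b8 → match.

valid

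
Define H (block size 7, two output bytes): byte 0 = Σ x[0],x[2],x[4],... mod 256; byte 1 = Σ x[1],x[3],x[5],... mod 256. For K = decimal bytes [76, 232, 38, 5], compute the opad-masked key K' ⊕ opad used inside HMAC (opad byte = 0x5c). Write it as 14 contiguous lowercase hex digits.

10b47a595c5c5c

Key decimal bytes [76, 232, 38, 5] = 4c e8 26 05 is 4 bytes ≤ B = 7; zero-pad to 7 bytes: K' = 4c e8 26 05 00 00 00.
XOR each byte with 0x5c: 4c⊕5c=10, e8⊕5c=b4, 26⊕5c=7a, 05⊕5c=59, 00⊕5c=5c, 00⊕5c=5c, 00⊕5c=5c.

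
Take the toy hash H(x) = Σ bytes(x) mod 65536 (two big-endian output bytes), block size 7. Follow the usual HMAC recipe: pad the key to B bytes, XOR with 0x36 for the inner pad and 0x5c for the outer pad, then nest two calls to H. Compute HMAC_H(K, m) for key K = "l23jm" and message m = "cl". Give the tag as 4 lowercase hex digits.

0283

Key "l23jm" = 6c 32 33 6a 6d is 5 bytes ≤ B = 7; zero-pad to 7 bytes: K' = 6c 32 33 6a 6d 00 00.
K' ⊕ ipad = 5a 04 05 5c 5b 36 36.  K' ⊕ opad = 30 6e 6f 36 31 5c 5c.
Inner input = (K'⊕ipad) ∥ m = 5a 04 05 5c 5b 36 36 ∥ 63 6c.
Inner hash: sum = 90+4+5+92+91+54+54+99+108 = 597 → 02 55.
Outer input = (K'⊕opad) ∥ inner = 30 6e 6f 36 31 5c 5c ∥ 02 55.
Outer hash (tag): sum = 48+110+111+54+49+92+92+2+85 = 643 → 02 83.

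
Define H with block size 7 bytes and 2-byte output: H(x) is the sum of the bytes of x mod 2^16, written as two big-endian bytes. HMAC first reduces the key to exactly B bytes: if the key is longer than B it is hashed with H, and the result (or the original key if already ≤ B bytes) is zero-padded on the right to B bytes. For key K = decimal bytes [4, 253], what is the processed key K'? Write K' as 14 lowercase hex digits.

04fd0000000000

Key decimal bytes [4, 253] = 04 fd is 2 bytes ≤ B = 7; zero-pad to 7 bytes: K' = 04 fd 00 00 00 00 00.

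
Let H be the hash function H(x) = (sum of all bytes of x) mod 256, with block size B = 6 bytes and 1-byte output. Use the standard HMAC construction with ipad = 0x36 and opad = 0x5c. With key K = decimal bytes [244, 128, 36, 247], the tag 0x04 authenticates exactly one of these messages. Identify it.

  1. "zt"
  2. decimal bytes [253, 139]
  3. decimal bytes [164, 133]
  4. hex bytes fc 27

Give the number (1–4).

1

Key decimal bytes [244, 128, 36, 247] = f4 80 24 f7 is 4 bytes ≤ B = 6; zero-pad to 6 bytes: K' = f4 80 24 f7 00 00.
K' ⊕ ipad = c2 b6 12 c1 36 36; K' ⊕ opad = a8 dc 78 ab 5c 5c.
m1: inner = H(c2 b6 12 c1 36 36 7a 74) = a5; tag = H(a8 dc 78 ab 5c 5c a5) = 04 ← matches
m2: inner = H(c2 b6 12 c1 36 36 fd 8b) = 3f; tag = H(a8 dc 78 ab 5c 5c 3f) = 9e
m3: inner = H(c2 b6 12 c1 36 36 a4 85) = e0; tag = H(a8 dc 78 ab 5c 5c e0) = 3f
m4: inner = H(c2 b6 12 c1 36 36 fc 27) = da; tag = H(a8 dc 78 ab 5c 5c da) = 39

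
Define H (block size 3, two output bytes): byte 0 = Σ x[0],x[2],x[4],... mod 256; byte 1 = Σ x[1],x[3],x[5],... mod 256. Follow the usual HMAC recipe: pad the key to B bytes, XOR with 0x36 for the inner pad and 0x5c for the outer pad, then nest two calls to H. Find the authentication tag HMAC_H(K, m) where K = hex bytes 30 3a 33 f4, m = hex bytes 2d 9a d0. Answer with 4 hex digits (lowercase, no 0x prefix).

b097

Key hex bytes 30 3a 33 f4 is 4 bytes > B = 3, so hash it first: H(key) = 63 2e, then zero-pad to 3 bytes: K' = 63 2e 00.
K' ⊕ ipad = 55 18 36.  K' ⊕ opad = 3f 72 5c.
Inner input = (K'⊕ipad) ∥ m = 55 18 36 ∥ 2d 9a d0.
Inner hash: even-index sum = 293 mod 256 = 37; odd-index sum = 277 mod 256 = 21 → 25 15.
Outer input = (K'⊕opad) ∥ inner = 3f 72 5c ∥ 25 15.
Outer hash (tag): even-index sum = 176 mod 256 = 176; odd-index sum = 151 mod 256 = 151 → b0 97.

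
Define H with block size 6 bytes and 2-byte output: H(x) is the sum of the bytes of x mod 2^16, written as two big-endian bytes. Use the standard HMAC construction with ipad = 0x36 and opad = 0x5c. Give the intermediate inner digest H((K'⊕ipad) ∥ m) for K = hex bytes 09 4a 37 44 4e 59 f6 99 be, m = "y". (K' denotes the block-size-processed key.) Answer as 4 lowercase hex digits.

Key hex bytes 09 4a 37 44 4e 59 f6 99 be is 9 bytes > B = 6, so hash it first: H(key) = 03 c2, then zero-pad to 6 bytes: K' = 03 c2 00 00 00 00.
K' ⊕ ipad = 35 f4 36 36 36 36.
Inner input = 35 f4 36 36 36 36 ∥ 79.
Inner hash: sum = 53+244+54+54+54+54+121 = 634 → 02 7a.

027a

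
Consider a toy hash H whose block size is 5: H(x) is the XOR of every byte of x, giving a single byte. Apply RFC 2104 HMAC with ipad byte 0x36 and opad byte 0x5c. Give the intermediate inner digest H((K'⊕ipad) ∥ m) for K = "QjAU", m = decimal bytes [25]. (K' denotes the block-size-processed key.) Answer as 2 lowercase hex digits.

Key "QjAU" = 51 6a 41 55 is 4 bytes ≤ B = 5; zero-pad to 5 bytes: K' = 51 6a 41 55 00.
K' ⊕ ipad = 67 5c 77 63 36.
Inner input = 67 5c 77 63 36 ∥ 19.
Inner hash: XOR 67⊕5c⊕77⊕63⊕36⊕19 = 00.

00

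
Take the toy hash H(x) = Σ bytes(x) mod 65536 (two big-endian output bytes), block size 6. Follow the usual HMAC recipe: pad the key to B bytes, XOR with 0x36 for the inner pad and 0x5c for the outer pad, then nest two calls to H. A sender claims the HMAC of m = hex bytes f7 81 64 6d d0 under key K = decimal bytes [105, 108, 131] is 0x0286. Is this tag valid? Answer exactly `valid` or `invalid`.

Key decimal bytes [105, 108, 131] = 69 6c 83 is 3 bytes ≤ B = 6; zero-pad to 6 bytes: K' = 69 6c 83 00 00 00.
K' ⊕ ipad = 5f 5a b5 36 36 36; K' ⊕ opad = 35 30 df 5c 5c 5c.
Inner hash: sum = 95+90+181+54+54+54+247+129+100+109+208 = 1321 → 05 29.
Outer hash (recomputed tag): sum = 53+48+223+92+92+92+5+41 = 646 → 02 86.
Recomputed tag = 0286; claimed = 0286 → match.

valid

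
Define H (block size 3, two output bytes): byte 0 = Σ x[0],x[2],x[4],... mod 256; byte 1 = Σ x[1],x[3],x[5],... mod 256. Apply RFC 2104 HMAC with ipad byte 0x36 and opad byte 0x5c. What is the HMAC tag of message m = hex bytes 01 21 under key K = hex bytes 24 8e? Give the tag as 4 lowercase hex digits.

Key hex bytes 24 8e is 2 bytes ≤ B = 3; zero-pad to 3 bytes: K' = 24 8e 00.
K' ⊕ ipad = 12 b8 36.  K' ⊕ opad = 78 d2 5c.
Inner input = (K'⊕ipad) ∥ m = 12 b8 36 ∥ 01 21.
Inner hash: even-index sum = 105 mod 256 = 105; odd-index sum = 185 mod 256 = 185 → 69 b9.
Outer input = (K'⊕opad) ∥ inner = 78 d2 5c ∥ 69 b9.
Outer hash (tag): even-index sum = 397 mod 256 = 141; odd-index sum = 315 mod 256 = 59 → 8d 3b.

8d3b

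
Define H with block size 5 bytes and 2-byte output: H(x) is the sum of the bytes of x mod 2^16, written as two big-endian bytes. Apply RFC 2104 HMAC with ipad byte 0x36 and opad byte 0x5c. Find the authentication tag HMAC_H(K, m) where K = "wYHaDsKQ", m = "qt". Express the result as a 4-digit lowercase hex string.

Key "wYHaDsKQ" = 77 59 48 61 44 73 4b 51 is 8 bytes > B = 5, so hash it first: H(key) = 02 cc, then zero-pad to 5 bytes: K' = 02 cc 00 00 00.
K' ⊕ ipad = 34 fa 36 36 36.  K' ⊕ opad = 5e 90 5c 5c 5c.
Inner input = (K'⊕ipad) ∥ m = 34 fa 36 36 36 ∥ 71 74.
Inner hash: sum = 52+250+54+54+54+113+116 = 693 → 02 b5.
Outer input = (K'⊕opad) ∥ inner = 5e 90 5c 5c 5c ∥ 02 b5.
Outer hash (tag): sum = 94+144+92+92+92+2+181 = 697 → 02 b9.

02b9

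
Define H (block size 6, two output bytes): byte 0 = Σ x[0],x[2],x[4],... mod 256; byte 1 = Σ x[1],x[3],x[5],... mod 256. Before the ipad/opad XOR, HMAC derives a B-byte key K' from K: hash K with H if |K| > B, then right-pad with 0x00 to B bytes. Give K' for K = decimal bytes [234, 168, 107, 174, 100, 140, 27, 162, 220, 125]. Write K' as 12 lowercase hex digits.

|K| = 10 > B = 6, so first hash the key.
H(K): even-index sum = 688 mod 256 = 176; odd-index sum = 769 mod 256 = 1 → b0 01.
Zero-pad H(K) = b0 01 to 6 bytes: K' = b0 01 00 00 00 00.

b00100000000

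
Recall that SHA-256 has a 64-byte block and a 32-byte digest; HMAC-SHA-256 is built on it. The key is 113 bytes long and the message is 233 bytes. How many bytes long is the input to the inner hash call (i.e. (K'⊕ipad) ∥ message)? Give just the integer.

297

Key is 113 > 64 bytes, so it is hashed to 32 bytes then zero-padded to 64: |K'| = 64.
Inner input = (K'⊕ipad) ∥ m → 64 + 233 = 297 bytes.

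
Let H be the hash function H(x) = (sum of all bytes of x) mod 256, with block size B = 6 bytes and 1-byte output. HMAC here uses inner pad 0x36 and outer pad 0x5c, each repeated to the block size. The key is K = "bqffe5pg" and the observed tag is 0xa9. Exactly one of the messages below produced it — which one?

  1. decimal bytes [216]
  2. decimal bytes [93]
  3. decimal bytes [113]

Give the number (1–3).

Key "bqffe5pg" = 62 71 66 66 65 35 70 67 is 8 bytes > B = 6, so hash it first: H(key) = 10, then zero-pad to 6 bytes: K' = 10 00 00 00 00 00.
K' ⊕ ipad = 26 36 36 36 36 36; K' ⊕ opad = 4c 5c 5c 5c 5c 5c.
m1: inner = H(26 36 36 36 36 36 d8) = 0c; tag = H(4c 5c 5c 5c 5c 5c 0c) = 24
m2: inner = H(26 36 36 36 36 36 5d) = 91; tag = H(4c 5c 5c 5c 5c 5c 91) = a9 ← matches
m3: inner = H(26 36 36 36 36 36 71) = a5; tag = H(4c 5c 5c 5c 5c 5c a5) = bd

2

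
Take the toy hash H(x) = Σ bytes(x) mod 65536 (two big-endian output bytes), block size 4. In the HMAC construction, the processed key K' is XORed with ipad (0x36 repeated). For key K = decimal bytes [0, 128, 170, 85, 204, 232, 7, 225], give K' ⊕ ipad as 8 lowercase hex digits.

Key decimal bytes [0, 128, 170, 85, 204, 232, 7, 225] = 00 80 aa 55 cc e8 07 e1 is 8 bytes > B = 4, so hash it first: H(key) = 04 1b, then zero-pad to 4 bytes: K' = 04 1b 00 00.
XOR each byte with 0x36: 04⊕36=32, 1b⊕36=2d, 00⊕36=36, 00⊕36=36.

322d3636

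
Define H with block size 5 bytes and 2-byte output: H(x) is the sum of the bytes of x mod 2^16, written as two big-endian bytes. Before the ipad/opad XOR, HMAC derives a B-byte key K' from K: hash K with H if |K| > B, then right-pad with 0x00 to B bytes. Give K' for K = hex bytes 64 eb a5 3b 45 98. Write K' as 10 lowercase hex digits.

030c000000

|K| = 6 > B = 5, so first hash the key.
H(K): sum = 100+235+165+59+69+152 = 780 → 03 0c.
Zero-pad H(K) = 03 0c to 5 bytes: K' = 03 0c 00 00 00.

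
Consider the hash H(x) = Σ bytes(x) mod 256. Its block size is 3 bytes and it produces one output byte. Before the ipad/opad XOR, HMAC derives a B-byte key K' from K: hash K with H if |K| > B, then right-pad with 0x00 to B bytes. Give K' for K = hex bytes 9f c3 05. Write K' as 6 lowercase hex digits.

9fc305

Key hex bytes 9f c3 05 is exactly B = 3 bytes: K' = 9f c3 05.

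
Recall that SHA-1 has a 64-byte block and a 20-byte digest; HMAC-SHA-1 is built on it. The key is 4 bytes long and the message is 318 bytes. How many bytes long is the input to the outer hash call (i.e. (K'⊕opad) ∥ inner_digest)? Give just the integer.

Key is 4 ≤ 64 bytes, zero-padded: |K'| = 64.
Outer input = (K'⊕opad) ∥ H(inner) → 64 + 20 = 84 bytes.

84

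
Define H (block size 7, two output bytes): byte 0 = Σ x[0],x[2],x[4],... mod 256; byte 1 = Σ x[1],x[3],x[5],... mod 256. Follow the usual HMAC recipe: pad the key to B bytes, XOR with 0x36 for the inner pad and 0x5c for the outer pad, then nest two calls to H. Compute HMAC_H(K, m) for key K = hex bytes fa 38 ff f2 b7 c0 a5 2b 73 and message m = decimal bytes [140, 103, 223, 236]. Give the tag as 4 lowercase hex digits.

Key hex bytes fa 38 ff f2 b7 c0 a5 2b 73 is 9 bytes > B = 7, so hash it first: H(key) = c8 15, then zero-pad to 7 bytes: K' = c8 15 00 00 00 00 00.
K' ⊕ ipad = fe 23 36 36 36 36 36.  K' ⊕ opad = 94 49 5c 5c 5c 5c 5c.
Inner input = (K'⊕ipad) ∥ m = fe 23 36 36 36 36 36 ∥ 8c 67 df ec.
Inner hash: even-index sum = 755 mod 256 = 243; odd-index sum = 506 mod 256 = 250 → f3 fa.
Outer input = (K'⊕opad) ∥ inner = 94 49 5c 5c 5c 5c 5c ∥ f3 fa.
Outer hash (tag): even-index sum = 674 mod 256 = 162; odd-index sum = 500 mod 256 = 244 → a2 f4.

a2f4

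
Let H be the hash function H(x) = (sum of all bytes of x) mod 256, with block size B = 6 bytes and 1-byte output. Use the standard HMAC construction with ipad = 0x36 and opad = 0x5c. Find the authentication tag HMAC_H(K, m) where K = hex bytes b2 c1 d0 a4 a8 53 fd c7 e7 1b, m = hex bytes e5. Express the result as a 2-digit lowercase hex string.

Key hex bytes b2 c1 d0 a4 a8 53 fd c7 e7 1b is 10 bytes > B = 6, so hash it first: H(key) = a8, then zero-pad to 6 bytes: K' = a8 00 00 00 00 00.
K' ⊕ ipad = 9e 36 36 36 36 36.  K' ⊕ opad = f4 5c 5c 5c 5c 5c.
Inner input = (K'⊕ipad) ∥ m = 9e 36 36 36 36 36 ∥ e5.
Inner hash: sum = 158+54+54+54+54+54+229 = 657; mod 256 = 145 → 91.
Outer input = (K'⊕opad) ∥ inner = f4 5c 5c 5c 5c 5c ∥ 91.
Outer hash (tag): sum = 244+92+92+92+92+92+145 = 849; mod 256 = 81 → 51.

51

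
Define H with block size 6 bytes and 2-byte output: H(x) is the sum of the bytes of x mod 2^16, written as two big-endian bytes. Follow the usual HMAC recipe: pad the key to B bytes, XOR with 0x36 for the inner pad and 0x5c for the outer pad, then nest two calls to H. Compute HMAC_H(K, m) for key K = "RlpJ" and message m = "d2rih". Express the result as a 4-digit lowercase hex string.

Key "RlpJ" = 52 6c 70 4a is 4 bytes ≤ B = 6; zero-pad to 6 bytes: K' = 52 6c 70 4a 00 00.
K' ⊕ ipad = 64 5a 46 7c 36 36.  K' ⊕ opad = 0e 30 2c 16 5c 5c.
Inner input = (K'⊕ipad) ∥ m = 64 5a 46 7c 36 36 ∥ 64 32 72 69 68.
Inner hash: sum = 100+90+70+124+54+54+100+50+114+105+104 = 965 → 03 c5.
Outer input = (K'⊕opad) ∥ inner = 0e 30 2c 16 5c 5c ∥ 03 c5.
Outer hash (tag): sum = 14+48+44+22+92+92+3+197 = 512 → 02 00.

0200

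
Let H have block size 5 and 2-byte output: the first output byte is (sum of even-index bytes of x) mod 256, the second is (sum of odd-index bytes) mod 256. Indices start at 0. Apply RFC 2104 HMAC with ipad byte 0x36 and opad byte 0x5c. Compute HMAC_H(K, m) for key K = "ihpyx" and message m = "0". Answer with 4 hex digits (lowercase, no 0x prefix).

624c

Key "ihpyx" = 69 68 70 79 78 is exactly B = 5 bytes: K' = 69 68 70 79 78.
K' ⊕ ipad = 5f 5e 46 4f 4e.  K' ⊕ opad = 35 34 2c 25 24.
Inner input = (K'⊕ipad) ∥ m = 5f 5e 46 4f 4e ∥ 30.
Inner hash: even-index sum = 243 mod 256 = 243; odd-index sum = 221 mod 256 = 221 → f3 dd.
Outer input = (K'⊕opad) ∥ inner = 35 34 2c 25 24 ∥ f3 dd.
Outer hash (tag): even-index sum = 354 mod 256 = 98; odd-index sum = 332 mod 256 = 76 → 62 4c.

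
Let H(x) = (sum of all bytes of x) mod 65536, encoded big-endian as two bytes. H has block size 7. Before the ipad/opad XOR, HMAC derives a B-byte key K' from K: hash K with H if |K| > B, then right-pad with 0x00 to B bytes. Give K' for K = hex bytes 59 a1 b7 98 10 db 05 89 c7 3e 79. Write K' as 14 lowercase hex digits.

|K| = 11 > B = 7, so first hash the key.
H(K): sum = 89+161+183+152+16+219+5+137+199+62+121 = 1344 → 05 40.
Zero-pad H(K) = 05 40 to 7 bytes: K' = 05 40 00 00 00 00 00.

05400000000000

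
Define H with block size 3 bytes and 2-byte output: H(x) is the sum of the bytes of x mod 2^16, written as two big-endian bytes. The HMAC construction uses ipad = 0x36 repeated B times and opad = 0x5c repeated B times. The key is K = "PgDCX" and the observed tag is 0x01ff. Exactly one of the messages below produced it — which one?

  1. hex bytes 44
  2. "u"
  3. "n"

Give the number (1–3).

3

Key "PgDCX" = 50 67 44 43 58 is 5 bytes > B = 3, so hash it first: H(key) = 01 96, then zero-pad to 3 bytes: K' = 01 96 00.
K' ⊕ ipad = 37 a0 36; K' ⊕ opad = 5d ca 5c.
m1: inner = H(37 a0 36 44) = 01 51; tag = H(5d ca 5c 01 51) = 01d5
m2: inner = H(37 a0 36 75) = 01 82; tag = H(5d ca 5c 01 82) = 0206
m3: inner = H(37 a0 36 6e) = 01 7b; tag = H(5d ca 5c 01 7b) = 01ff ← matches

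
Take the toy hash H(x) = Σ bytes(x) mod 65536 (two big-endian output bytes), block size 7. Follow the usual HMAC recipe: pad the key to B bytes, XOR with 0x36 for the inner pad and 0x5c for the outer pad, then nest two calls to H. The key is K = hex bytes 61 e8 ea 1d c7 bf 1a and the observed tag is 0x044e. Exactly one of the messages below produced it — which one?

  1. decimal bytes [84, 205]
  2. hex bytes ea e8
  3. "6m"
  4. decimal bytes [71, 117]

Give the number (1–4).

Key hex bytes 61 e8 ea 1d c7 bf 1a is exactly B = 7 bytes: K' = 61 e8 ea 1d c7 bf 1a.
K' ⊕ ipad = 57 de dc 2b f1 89 2c; K' ⊕ opad = 3d b4 b6 41 9b e3 46.
m1: inner = H(57 de dc 2b f1 89 2c 54 cd) = 05 03; tag = H(3d b4 b6 41 9b e3 46 05 03) = 03b4
m2: inner = H(57 de dc 2b f1 89 2c ea e8) = 05 b4; tag = H(3d b4 b6 41 9b e3 46 05 b4) = 0465
m3: inner = H(57 de dc 2b f1 89 2c 36 6d) = 04 85; tag = H(3d b4 b6 41 9b e3 46 04 85) = 0435
m4: inner = H(57 de dc 2b f1 89 2c 47 75) = 04 9e; tag = H(3d b4 b6 41 9b e3 46 04 9e) = 044e ← matches

4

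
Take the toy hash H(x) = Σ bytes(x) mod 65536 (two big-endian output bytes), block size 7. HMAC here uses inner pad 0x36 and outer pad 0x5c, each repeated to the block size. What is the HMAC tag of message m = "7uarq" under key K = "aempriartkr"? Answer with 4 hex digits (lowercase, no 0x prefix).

03e9

Key "aempriartkr" = 61 65 6d 70 72 69 61 72 74 6b 72 is 11 bytes > B = 7, so hash it first: H(key) = 04 a2, then zero-pad to 7 bytes: K' = 04 a2 00 00 00 00 00.
K' ⊕ ipad = 32 94 36 36 36 36 36.  K' ⊕ opad = 58 fe 5c 5c 5c 5c 5c.
Inner input = (K'⊕ipad) ∥ m = 32 94 36 36 36 36 36 ∥ 37 75 61 72 71.
Inner hash: sum = 50+148+54+54+54+54+54+55+117+97+114+113 = 964 → 03 c4.
Outer input = (K'⊕opad) ∥ inner = 58 fe 5c 5c 5c 5c 5c ∥ 03 c4.
Outer hash (tag): sum = 88+254+92+92+92+92+92+3+196 = 1001 → 03 e9.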